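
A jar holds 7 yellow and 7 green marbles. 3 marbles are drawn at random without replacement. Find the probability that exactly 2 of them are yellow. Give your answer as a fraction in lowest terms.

Total number of selections: C(14,3) = 364.
Selections with exactly 2 yellow: choose 2 of the 7 yellow and 1 of the 7 green, C(7,2)·C(7,1) = 21·7 = 147.
Probability = 147/364 = 21/52.

21/52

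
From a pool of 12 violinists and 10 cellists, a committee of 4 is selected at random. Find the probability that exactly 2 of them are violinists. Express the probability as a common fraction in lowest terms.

54/133

Total number of selections: C(22,4) = 7315.
Selections with exactly 2 violinists: choose 2 of the 12 violinists and 2 of the 10 cellists, C(12,2)·C(10,2) = 66·45 = 2970.
Probability = 2970/7315 = 54/133.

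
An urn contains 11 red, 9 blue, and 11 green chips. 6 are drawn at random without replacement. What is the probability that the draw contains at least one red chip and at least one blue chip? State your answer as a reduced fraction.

There are C(31,6) = 736281 possible draws.
By inclusion-exclusion on the complements, draws missing all red or all blue: C(20,6) + C(22,6) − C(11,6) = 38760 + 74613 − 462 = 112911.
So draws with at least one of each: 736281 − 112911 = 623370, probability 623370/736281 = 207790/245427.

207790/245427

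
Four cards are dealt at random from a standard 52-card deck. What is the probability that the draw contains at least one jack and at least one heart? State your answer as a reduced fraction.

52799/270725

There are C(52,4) = 270725 possible draws.
By inclusion-exclusion on the complements, draws missing all jacks or all hearts: C(48,4) + C(39,4) − C(36,4) = 194580 + 82251 − 58905 = 217926.
So draws with at least one of each: 270725 − 217926 = 52799, probability 52799/270725.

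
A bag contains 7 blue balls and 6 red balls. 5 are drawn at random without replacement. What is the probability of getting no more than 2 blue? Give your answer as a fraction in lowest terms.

59/143

Total selections: C(13,5) = 1287.
Favorable selections (no more than 2 blue): C(7,0)·C(6,5) + C(7,1)·C(6,4) + C(7,2)·C(6,3) = 6 + 105 + 420 = 531.
Probability = 531/1287 = 59/143.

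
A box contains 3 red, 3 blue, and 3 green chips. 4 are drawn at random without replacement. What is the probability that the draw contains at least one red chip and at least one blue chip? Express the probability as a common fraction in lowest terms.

There are C(9,4) = 126 possible draws.
By inclusion-exclusion on the complements, draws missing all red or all blue: C(6,4) + C(6,4) − C(3,4) = 15 + 15 − 0 = 30.
So draws with at least one of each: 126 − 30 = 96, probability 96/126 = 16/21.

16/21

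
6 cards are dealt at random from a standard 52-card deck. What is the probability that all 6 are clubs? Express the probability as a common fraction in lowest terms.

There are C(52,6) = 20358520 possible 6-card hands.
Hands that are all clubs: C(13,6) = 1716.
Probability = 1716/20358520 = 33/391510.

33/391510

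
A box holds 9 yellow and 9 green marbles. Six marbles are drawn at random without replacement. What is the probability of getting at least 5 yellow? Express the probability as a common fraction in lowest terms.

29/442

Total selections: C(18,6) = 18564.
Favorable selections (at least 5 yellow): C(9,5)·C(9,1) + C(9,6)·C(9,0) = 1134 + 84 = 1218.
Probability = 1218/18564 = 29/442.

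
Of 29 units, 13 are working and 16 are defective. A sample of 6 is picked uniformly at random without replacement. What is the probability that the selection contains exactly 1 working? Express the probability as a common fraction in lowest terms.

Total number of selections: C(29,6) = 475020.
Selections with exactly 1 working: choose 1 of the 13 working and 5 of the 16 defective, C(13,1)·C(16,5) = 13·4368 = 56784.
Probability = 56784/475020 = 52/435.

52/435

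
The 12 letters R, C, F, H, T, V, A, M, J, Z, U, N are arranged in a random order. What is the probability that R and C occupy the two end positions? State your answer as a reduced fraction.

1/66

There are 12! = 479001600 arrangements.
Place R and C at the ends in 2 ways, arrange the remaining 10 in 10! = 3628800 ways: 2·3628800 = 7257600.
Probability = 7257600/479001600 = 1/66.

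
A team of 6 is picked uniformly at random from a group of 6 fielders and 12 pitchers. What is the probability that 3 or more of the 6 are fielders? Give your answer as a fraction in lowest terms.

1821/6188

There are C(18,6) = 18564 ways to choose the 6.
Favorable selections (3 or more fielders): C(6,3)·C(12,3) + C(6,4)·C(12,2) + C(6,5)·C(12,1) + C(6,6)·C(12,0) = 4400 + 990 + 72 + 1 = 5463.
Probability = 5463/18564 = 1821/6188.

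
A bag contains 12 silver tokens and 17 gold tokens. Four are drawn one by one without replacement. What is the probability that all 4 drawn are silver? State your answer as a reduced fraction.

55/2639

Multiply the conditional probabilities at each draw: 12/29 · 11/28 · 10/27 · 9/26 = 11880/570024 = 55/2639.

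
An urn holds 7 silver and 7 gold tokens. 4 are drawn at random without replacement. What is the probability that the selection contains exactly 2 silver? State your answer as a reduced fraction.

The sample space is all 4-subsets of the 14: C(14,4) = 1001.
Selections with exactly 2 silver: choose 2 of the 7 silver and 2 of the 7 gold, C(7,2)·C(7,2) = 21·21 = 441.
Probability = 441/1001 = 63/143.

63/143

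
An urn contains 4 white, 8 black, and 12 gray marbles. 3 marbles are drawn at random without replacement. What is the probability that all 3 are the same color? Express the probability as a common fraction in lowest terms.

35/253

There are C(24,3) = 2024 ways to draw 3 marbles.
All same color: C(4,3) + C(8,3) + C(12,3) = 4 + 56 + 220 = 280.
Probability = 280/2024 = 35/253.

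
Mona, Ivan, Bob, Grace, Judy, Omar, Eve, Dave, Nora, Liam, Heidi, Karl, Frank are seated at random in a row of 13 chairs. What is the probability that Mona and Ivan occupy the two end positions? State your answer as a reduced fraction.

There are 13! = 6227020800 arrangements.
Place Mona and Ivan at the ends in 2 ways, arrange the remaining 11 in 11! = 39916800 ways: 2·39916800 = 79833600.
Probability = 79833600/6227020800 = 1/78.

1/78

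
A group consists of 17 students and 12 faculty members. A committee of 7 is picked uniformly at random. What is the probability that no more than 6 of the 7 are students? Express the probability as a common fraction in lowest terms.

Total selections: C(29,7) = 1560780.
Favorable selections (no more than 6 students): C(17,0)·C(12,7) + C(17,1)·C(12,6) + C(17,2)·C(12,5) + C(17,3)·C(12,4) + C(17,4)·C(12,3) + C(17,5)·C(12,2) + C(17,6)·C(12,1) = 792 + 15708 + 107712 + 336600 + 523600 + 408408 + 148512 = 1541332.
Probability = 1541332/1560780 = 29641/30015.

29641/30015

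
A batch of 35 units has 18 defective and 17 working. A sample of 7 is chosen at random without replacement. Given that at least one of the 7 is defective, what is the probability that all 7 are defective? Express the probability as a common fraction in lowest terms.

Work in counts. Selections with at least one defective: C(35,7) − C(17,7) = 6724520 − 19448 = 6705072.
Of those, selections where all 7 are defective: C(18,7) = 31824.
Conditional probability = 31824/6705072 = 13/2739.

13/2739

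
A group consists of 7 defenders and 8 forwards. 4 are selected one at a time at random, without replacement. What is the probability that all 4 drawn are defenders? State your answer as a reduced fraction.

1/39

Multiply the conditional probabilities at each draw: 7/15 · 6/14 · 5/13 · 4/12 = 840/32760 = 1/39.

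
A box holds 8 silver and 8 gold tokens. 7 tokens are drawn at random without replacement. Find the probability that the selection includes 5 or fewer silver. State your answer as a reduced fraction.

There are C(16,7) = 11440 ways to choose the 7.
Count the complement (more than 5 silver): C(8,6)·C(8,1) + C(8,7)·C(8,0) = 224 + 8 = 232.
Probability = 1 − 232/11440 = 11208/11440 = 1401/1430.

1401/1430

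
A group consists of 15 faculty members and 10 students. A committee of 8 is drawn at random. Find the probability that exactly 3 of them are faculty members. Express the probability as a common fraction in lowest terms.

The sample space is all 8-subsets of the 25: C(25,8) = 1081575.
Selections with exactly 3 faculty members: choose 3 of the 15 faculty members and 5 of the 10 students, C(15,3)·C(10,5) = 455·252 = 114660.
Probability = 114660/1081575 = 2548/24035.

2548/24035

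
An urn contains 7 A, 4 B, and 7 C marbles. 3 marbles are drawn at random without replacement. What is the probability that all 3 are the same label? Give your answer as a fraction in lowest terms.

There are C(18,3) = 816 ways to draw 3 marbles.
All same label: C(7,3) + C(4,3) + C(7,3) = 35 + 4 + 35 = 74.
Probability = 74/816 = 37/408.

37/408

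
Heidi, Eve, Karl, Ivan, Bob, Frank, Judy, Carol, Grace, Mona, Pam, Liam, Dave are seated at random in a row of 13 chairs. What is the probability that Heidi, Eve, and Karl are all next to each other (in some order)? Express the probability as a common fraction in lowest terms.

There are 13! = 6227020800 arrangements.
Treat the three as one block: 11! placements × 3! orders within the block = 39916800·6 = 239500800.
Probability = 239500800/6227020800 = 1/26.

1/26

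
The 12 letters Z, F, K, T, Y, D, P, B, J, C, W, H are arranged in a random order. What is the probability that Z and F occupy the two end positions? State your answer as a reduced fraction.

1/66

There are 12! = 479001600 arrangements.
Place Z and F at the ends in 2 ways, arrange the remaining 10 in 10! = 3628800 ways: 2·3628800 = 7257600.
Probability = 7257600/479001600 = 1/66.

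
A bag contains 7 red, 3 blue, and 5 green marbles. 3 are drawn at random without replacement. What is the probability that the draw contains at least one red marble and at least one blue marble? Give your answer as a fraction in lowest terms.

27/65

There are C(15,3) = 455 possible draws.
By inclusion-exclusion on the complements, draws missing all red or all blue: C(8,3) + C(12,3) − C(5,3) = 56 + 220 − 10 = 266.
So draws with at least one of each: 455 − 266 = 189, probability 189/455 = 27/65.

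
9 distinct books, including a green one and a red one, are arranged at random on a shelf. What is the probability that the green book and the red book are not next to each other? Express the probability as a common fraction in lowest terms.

There are 9! = 362880 arrangements.
Arrangements with the green book and the red book adjacent: 2·8! = 80640.
So not adjacent: 362880 − 80640 = 282240, probability 282240/362880 = 7/9.

7/9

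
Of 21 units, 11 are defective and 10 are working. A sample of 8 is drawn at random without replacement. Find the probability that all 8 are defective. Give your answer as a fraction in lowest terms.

11/13566

There are C(21,8) = 203490 possible selections.
Selections with all defective: C(11,8) = 165.
Probability = 165/203490 = 11/13566.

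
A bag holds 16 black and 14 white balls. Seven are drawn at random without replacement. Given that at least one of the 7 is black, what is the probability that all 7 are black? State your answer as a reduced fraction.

55/9771

Work in counts. Selections with at least one black: C(30,7) − C(14,7) = 2035800 − 3432 = 2032368.
Of those, selections where all 7 are black: C(16,7) = 11440.
Conditional probability = 11440/2032368 = 55/9771.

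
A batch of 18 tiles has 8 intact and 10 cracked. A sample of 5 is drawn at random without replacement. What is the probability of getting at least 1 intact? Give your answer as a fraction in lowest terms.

Total selections: C(18,5) = 8568.
Favorable selections (at least 1 intact): C(8,1)·C(10,4) + C(8,2)·C(10,3) + C(8,3)·C(10,2) + C(8,4)·C(10,1) + C(8,5)·C(10,0) = 1680 + 3360 + 2520 + 700 + 56 = 8316.
Probability = 8316/8568 = 33/34.

33/34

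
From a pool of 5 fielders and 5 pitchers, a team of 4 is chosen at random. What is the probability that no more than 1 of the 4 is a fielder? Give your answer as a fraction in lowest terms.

Total selections: C(10,4) = 210.
Favorable selections (no more than 1 fielder): C(5,0)·C(5,4) + C(5,1)·C(5,3) = 5 + 50 = 55.
Probability = 55/210 = 11/42.

11/42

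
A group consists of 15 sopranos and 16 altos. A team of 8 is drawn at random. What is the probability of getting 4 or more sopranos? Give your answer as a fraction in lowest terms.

Total selections: C(31,8) = 7888725.
Count the complement (fewer than 4 sopranos): C(15,0)·C(16,8) + C(15,1)·C(16,7) + C(15,2)·C(16,6) + C(15,3)·C(16,5) = 12870 + 171600 + 840840 + 1987440 = 3012750.
Probability = 1 − 3012750/7888725 = 4875975/7888725 = 1667/2697.

1667/2697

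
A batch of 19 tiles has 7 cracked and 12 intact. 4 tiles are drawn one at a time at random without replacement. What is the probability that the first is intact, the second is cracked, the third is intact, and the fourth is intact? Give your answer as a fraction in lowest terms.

Multiply the conditional probabilities at each draw: 12/19 · 7/18 · 11/17 · 10/16 = 9240/93024 = 385/3876.

385/3876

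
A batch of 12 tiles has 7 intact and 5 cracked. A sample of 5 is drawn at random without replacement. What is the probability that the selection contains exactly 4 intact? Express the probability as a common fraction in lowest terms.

175/792

The sample space is all 5-subsets of the 12: C(12,5) = 792.
Selections with exactly 4 intact: choose 4 of the 7 intact and 1 of the 5 cracked, C(7,4)·C(5,1) = 35·5 = 175.
Probability = 175/792.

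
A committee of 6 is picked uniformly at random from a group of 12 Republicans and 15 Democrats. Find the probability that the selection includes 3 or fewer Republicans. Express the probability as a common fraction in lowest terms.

Total selections: C(27,6) = 296010.
Count the complement (more than 3 Republicans): C(12,4)·C(15,2) + C(12,5)·C(15,1) + C(12,6)·C(15,0) = 51975 + 11880 + 924 = 64779.
Probability = 1 − 64779/296010 = 231231/296010 = 539/690.

539/690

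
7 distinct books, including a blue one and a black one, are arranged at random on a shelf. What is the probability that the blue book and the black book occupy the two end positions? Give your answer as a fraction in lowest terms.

1/21

There are 7! = 5040 arrangements.
Place the blue book and the black book at the ends in 2 ways, arrange the remaining 5 in 5! = 120 ways: 2·120 = 240.
Probability = 240/5040 = 1/21.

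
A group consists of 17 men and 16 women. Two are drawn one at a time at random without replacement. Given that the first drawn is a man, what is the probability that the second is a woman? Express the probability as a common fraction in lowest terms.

After removing one man, 32 remain: 16 men and 16 women.
So the probability the next is a woman is 16/32 = 1/2.

1/2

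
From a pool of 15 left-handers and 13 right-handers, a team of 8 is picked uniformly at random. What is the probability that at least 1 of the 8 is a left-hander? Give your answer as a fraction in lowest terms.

2414/2415

There are C(28,8) = 3108105 ways to choose the 8.
The complement is all 8 are right-handers: C(13,8) = 1287.
Probability = 1 − 1287/3108105 = 3106818/3108105 = 2414/2415.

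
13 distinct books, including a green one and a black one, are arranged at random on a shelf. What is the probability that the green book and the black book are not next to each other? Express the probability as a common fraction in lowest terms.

11/13

There are 13! = 6227020800 arrangements.
Arrangements with the green book and the black book adjacent: 2·12! = 958003200.
So not adjacent: 6227020800 − 958003200 = 5269017600, probability 5269017600/6227020800 = 11/13.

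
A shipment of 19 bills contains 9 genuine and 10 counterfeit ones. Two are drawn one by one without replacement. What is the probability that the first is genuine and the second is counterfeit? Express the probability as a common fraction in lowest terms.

Multiply the conditional probabilities at each draw: 9/19 · 10/18 = 90/342 = 5/19.

5/19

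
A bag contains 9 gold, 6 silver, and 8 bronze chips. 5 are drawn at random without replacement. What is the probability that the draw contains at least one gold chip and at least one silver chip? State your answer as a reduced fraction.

There are C(23,5) = 33649 possible draws.
By inclusion-exclusion on the complements, draws missing all gold or all silver: C(14,5) + C(17,5) − C(8,5) = 2002 + 6188 − 56 = 8134.
So draws with at least one of each: 33649 − 8134 = 25515, probability 25515/33649 = 3645/4807.

3645/4807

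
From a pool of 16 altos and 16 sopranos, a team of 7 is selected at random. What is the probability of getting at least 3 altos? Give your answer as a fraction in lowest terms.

12991/16182

There are C(32,7) = 3365856 ways to choose the 7.
Count the complement (fewer than 3 altos): C(16,0)·C(16,7) + C(16,1)·C(16,6) + C(16,2)·C(16,5) = 11440 + 128128 + 524160 = 663728.
Probability = 1 − 663728/3365856 = 2702128/3365856 = 12991/16182.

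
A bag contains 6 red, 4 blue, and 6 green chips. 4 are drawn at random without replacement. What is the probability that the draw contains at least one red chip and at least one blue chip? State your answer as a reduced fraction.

There are C(16,4) = 1820 possible draws.
By inclusion-exclusion on the complements, draws missing all red or all blue: C(10,4) + C(12,4) − C(6,4) = 210 + 495 − 15 = 690.
So draws with at least one of each: 1820 − 690 = 1130, probability 1130/1820 = 113/182.

113/182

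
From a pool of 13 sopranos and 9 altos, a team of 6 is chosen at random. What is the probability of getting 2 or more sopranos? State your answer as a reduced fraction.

There are C(22,6) = 74613 ways to choose the 6.
Count the complement (fewer than 2 sopranos): C(13,0)·C(9,6) + C(13,1)·C(9,5) = 84 + 1638 = 1722.
Probability = 1 − 1722/74613 = 72891/74613 = 3471/3553.

3471/3553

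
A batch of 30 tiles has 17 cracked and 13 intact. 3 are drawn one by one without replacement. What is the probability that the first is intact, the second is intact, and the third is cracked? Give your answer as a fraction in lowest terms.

Multiply the conditional probabilities at each draw: 13/30 · 12/29 · 17/28 = 2652/24360 = 221/2030.

221/2030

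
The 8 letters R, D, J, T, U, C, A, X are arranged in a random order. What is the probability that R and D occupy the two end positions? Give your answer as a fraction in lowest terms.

1/28

There are 8! = 40320 arrangements.
Place R and D at the ends in 2 ways, arrange the remaining 6 in 6! = 720 ways: 2·720 = 1440.
Probability = 1440/40320 = 1/28.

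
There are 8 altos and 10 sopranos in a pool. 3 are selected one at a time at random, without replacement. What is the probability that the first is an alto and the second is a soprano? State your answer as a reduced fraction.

Multiply the conditional probabilities at each draw: 8/18 · 10/17 = 80/306 = 40/153.

40/153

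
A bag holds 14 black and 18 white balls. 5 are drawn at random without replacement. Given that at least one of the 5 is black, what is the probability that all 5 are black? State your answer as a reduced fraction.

Work in counts. Selections with at least one black: C(32,5) − C(18,5) = 201376 − 8568 = 192808.
Of those, selections where all 5 are black: C(14,5) = 2002.
Conditional probability = 2002/192808 = 13/1252.

13/1252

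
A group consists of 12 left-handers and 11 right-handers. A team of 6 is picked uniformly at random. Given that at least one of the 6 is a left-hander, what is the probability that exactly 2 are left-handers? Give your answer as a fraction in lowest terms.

Work in counts. Selections with at least one left-hander: C(23,6) − C(11,6) = 100947 − 462 = 100485.
Of those, selections where exactly 2 are left-handers: C(12,2)·C(11,4) = 66·330 = 21780.
Conditional probability = 21780/100485 = 44/203.

44/203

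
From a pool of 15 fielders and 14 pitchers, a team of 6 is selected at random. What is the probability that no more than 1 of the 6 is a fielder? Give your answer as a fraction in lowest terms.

121/1740

Total selections: C(29,6) = 475020.
Favorable selections (no more than 1 fielder): C(15,0)·C(14,6) + C(15,1)·C(14,5) = 3003 + 30030 = 33033.
Probability = 33033/475020 = 121/1740.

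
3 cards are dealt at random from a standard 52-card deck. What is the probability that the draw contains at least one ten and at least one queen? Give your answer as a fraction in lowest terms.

188/5525

There are C(52,3) = 22100 possible draws.
By inclusion-exclusion on the complements, draws missing all tens or all queens: C(48,3) + C(48,3) − C(44,3) = 17296 + 17296 − 13244 = 21348.
So draws with at least one of each: 22100 − 21348 = 752, probability 752/22100 = 188/5525.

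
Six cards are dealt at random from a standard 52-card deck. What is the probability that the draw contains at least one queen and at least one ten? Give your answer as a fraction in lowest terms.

718637/5089630

There are C(52,6) = 20358520 possible draws.
By inclusion-exclusion on the complements, draws missing all queens or all tens: C(48,6) + C(48,6) − C(44,6) = 12271512 + 12271512 − 7059052 = 17483972.
So draws with at least one of each: 20358520 − 17483972 = 2874548, probability 2874548/20358520 = 718637/5089630.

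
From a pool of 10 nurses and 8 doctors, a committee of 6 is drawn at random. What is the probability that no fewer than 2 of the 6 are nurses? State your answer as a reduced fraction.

Total selections: C(18,6) = 18564.
Favorable selections (no fewer than 2 nurses): C(10,2)·C(8,4) + C(10,3)·C(8,3) + C(10,4)·C(8,2) + C(10,5)·C(8,1) + C(10,6)·C(8,0) = 3150 + 6720 + 5880 + 2016 + 210 = 17976.
Probability = 17976/18564 = 214/221.

214/221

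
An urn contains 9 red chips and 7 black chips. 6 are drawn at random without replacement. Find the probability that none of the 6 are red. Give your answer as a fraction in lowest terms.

1/1144

There are C(16,6) = 8008 possible selections.
Selections with no red (all black): C(7,6) = 7.
Probability = 7/8008 = 1/1144.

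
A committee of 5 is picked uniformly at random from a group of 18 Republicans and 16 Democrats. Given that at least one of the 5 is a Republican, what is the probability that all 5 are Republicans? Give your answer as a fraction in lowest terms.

119/3804

Work in counts. Selections with at least one Republican: C(34,5) − C(16,5) = 278256 − 4368 = 273888.
Of those, selections where all 5 are Republicans: C(18,5) = 8568.
Conditional probability = 8568/273888 = 119/3804.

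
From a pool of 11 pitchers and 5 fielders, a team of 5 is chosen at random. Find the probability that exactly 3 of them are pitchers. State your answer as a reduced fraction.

Total number of selections: C(16,5) = 4368.
Selections with exactly 3 pitchers: choose 3 of the 11 pitchers and 2 of the 5 fielders, C(11,3)·C(5,2) = 165·10 = 1650.
Probability = 1650/4368 = 275/728.

275/728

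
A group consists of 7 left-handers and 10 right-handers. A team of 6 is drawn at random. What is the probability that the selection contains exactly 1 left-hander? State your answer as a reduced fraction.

63/442

Total number of selections: C(17,6) = 12376.
Selections with exactly 1 left-hander: choose 1 of the 7 left-handers and 5 of the 10 right-handers, C(7,1)·C(10,5) = 7·252 = 1764.
Probability = 1764/12376 = 63/442.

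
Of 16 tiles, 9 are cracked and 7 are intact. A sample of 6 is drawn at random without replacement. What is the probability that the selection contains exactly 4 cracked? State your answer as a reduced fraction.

There are C(16,6) = 8008 ways to choose 6 from 16.
Selections with exactly 4 cracked: choose 4 of the 9 cracked and 2 of the 7 intact, C(9,4)·C(7,2) = 126·21 = 2646.
Probability = 2646/8008 = 189/572.

189/572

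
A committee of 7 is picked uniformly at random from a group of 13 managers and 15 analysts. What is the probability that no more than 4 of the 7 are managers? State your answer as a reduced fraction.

There are C(28,7) = 1184040 ways to choose the 7.
Count the complement (more than 4 managers): C(13,5)·C(15,2) + C(13,6)·C(15,1) + C(13,7)·C(15,0) = 135135 + 25740 + 1716 = 162591.
Probability = 1 − 162591/1184040 = 1021449/1184040 = 2381/2760.

2381/2760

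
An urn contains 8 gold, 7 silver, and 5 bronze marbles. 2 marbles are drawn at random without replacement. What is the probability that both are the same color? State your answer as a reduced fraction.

59/190

There are C(20,2) = 190 ways to draw 2 marbles.
All same color: C(8,2) + C(7,2) + C(5,2) = 28 + 21 + 10 = 59.
Probability = 59/190.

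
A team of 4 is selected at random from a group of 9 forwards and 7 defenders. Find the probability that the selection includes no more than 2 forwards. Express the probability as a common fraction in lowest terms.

79/130

Total selections: C(16,4) = 1820.
Count the complement (more than 2 forwards): C(9,3)·C(7,1) + C(9,4)·C(7,0) = 588 + 126 = 714.
Probability = 1 − 714/1820 = 1106/1820 = 79/130.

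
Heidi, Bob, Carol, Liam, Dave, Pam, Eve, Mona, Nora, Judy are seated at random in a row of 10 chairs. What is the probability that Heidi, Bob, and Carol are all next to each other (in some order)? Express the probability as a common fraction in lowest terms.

1/15

There are 10! = 3628800 arrangements.
Treat the three as one block: 8! placements × 3! orders within the block = 40320·6 = 241920.
Probability = 241920/3628800 = 1/15.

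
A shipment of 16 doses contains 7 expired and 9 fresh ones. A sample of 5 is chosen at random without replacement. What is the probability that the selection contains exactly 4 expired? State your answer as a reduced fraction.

15/208

Total number of selections: C(16,5) = 4368.
Selections with exactly 4 expired: choose 4 of the 7 expired and 1 of the 9 fresh, C(7,4)·C(9,1) = 35·9 = 315.
Probability = 315/4368 = 15/208.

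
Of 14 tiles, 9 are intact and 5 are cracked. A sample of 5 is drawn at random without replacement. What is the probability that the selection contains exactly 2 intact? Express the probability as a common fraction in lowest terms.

180/1001

There are C(14,5) = 2002 ways to choose 5 from 14.
Selections with exactly 2 intact: choose 2 of the 9 intact and 3 of the 5 cracked, C(9,2)·C(5,3) = 36·10 = 360.
Probability = 360/2002 = 180/1001.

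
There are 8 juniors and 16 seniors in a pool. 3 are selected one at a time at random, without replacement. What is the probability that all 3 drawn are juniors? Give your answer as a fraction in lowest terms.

Multiply the conditional probabilities at each draw: 8/24 · 7/23 · 6/22 = 336/12144 = 7/253.

7/253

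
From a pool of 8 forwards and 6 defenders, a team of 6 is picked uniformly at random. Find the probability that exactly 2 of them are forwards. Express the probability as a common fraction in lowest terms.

20/143

There are C(14,6) = 3003 ways to choose 6 from 14.
Selections with exactly 2 forwards: choose 2 of the 8 forwards and 4 of the 6 defenders, C(8,2)·C(6,4) = 28·15 = 420.
Probability = 420/3003 = 20/143.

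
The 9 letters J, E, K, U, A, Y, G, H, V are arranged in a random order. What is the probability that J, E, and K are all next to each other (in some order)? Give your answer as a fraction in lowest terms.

1/12

There are 9! = 362880 arrangements.
Treat the three as one block: 7! placements × 3! orders within the block = 5040·6 = 30240.
Probability = 30240/362880 = 1/12.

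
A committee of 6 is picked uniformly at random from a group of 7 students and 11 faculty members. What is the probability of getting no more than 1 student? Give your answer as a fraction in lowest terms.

44/221

There are C(18,6) = 18564 ways to choose the 6.
Favorable selections (no more than 1 student): C(7,0)·C(11,6) + C(7,1)·C(11,5) = 462 + 3234 = 3696.
Probability = 3696/18564 = 44/221.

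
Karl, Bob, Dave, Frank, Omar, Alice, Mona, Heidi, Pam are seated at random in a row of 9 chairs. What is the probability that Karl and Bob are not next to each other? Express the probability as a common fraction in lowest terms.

There are 9! = 362880 arrangements.
Arrangements with Karl and Bob adjacent: 2·8! = 80640.
So not adjacent: 362880 − 80640 = 282240, probability 282240/362880 = 7/9.

7/9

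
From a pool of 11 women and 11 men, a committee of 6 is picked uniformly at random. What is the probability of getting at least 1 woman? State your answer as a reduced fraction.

There are C(22,6) = 74613 ways to choose the 6.
Favorable selections (at least 1 woman): C(11,1)·C(11,5) + C(11,2)·C(11,4) + C(11,3)·C(11,3) + C(11,4)·C(11,2) + C(11,5)·C(11,1) + C(11,6)·C(11,0) = 5082 + 18150 + 27225 + 18150 + 5082 + 462 = 74151.
Probability = 74151/74613 = 321/323.

321/323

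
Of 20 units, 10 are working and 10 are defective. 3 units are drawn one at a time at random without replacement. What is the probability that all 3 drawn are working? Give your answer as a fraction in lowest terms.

Multiply the conditional probabilities at each draw: 10/20 · 9/19 · 8/18 = 720/6840 = 2/19.

2/19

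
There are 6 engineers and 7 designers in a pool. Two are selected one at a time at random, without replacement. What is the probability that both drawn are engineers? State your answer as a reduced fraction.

Multiply the conditional probabilities at each draw: 6/13 · 5/12 = 30/156 = 5/26.

5/26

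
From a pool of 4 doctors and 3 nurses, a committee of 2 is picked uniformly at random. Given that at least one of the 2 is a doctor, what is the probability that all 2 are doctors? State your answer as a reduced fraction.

Work in counts. Selections with at least one doctor: C(7,2) − C(3,2) = 21 − 3 = 18.
Of those, selections where all 2 are doctors: C(4,2) = 6.
Conditional probability = 6/18 = 1/3.

1/3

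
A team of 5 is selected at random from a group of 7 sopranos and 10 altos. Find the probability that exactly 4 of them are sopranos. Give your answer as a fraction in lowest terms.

Total number of selections: C(17,5) = 6188.
Selections with exactly 4 sopranos: choose 4 of the 7 sopranos and 1 of the 10 altos, C(7,4)·C(10,1) = 35·10 = 350.
Probability = 350/6188 = 25/442.

25/442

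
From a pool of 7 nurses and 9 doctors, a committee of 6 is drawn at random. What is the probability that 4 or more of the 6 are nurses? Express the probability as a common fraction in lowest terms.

2/11

Total selections: C(16,6) = 8008.
Favorable selections (4 or more nurses): C(7,4)·C(9,2) + C(7,5)·C(9,1) + C(7,6)·C(9,0) = 1260 + 189 + 7 = 1456.
Probability = 1456/8008 = 2/11.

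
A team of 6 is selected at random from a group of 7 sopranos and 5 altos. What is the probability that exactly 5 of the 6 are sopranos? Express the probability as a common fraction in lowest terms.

5/44

Total number of selections: C(12,6) = 924.
Selections with exactly 5 sopranos: choose 5 of the 7 sopranos and 1 of the 5 altos, C(7,5)·C(5,1) = 21·5 = 105.
Probability = 105/924 = 5/44.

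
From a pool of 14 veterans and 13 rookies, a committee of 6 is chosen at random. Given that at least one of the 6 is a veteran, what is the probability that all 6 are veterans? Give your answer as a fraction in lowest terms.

Work in counts. Selections with at least one veteran: C(27,6) − C(13,6) = 296010 − 1716 = 294294.
Of those, selections where all 6 are veterans: C(14,6) = 3003.
Conditional probability = 3003/294294 = 1/98.

1/98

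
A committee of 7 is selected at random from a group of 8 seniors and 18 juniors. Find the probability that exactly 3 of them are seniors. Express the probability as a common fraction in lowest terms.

4284/16445

Total number of selections: C(26,7) = 657800.
Selections with exactly 3 seniors: choose 3 of the 8 seniors and 4 of the 18 juniors, C(8,3)·C(18,4) = 56·3060 = 171360.
Probability = 171360/657800 = 4284/16445.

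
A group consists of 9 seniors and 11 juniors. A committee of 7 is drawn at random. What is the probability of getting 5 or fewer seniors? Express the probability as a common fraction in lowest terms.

There are C(20,7) = 77520 ways to choose the 7.
Count the complement (more than 5 seniors): C(9,6)·C(11,1) + C(9,7)·C(11,0) = 924 + 36 = 960.
Probability = 1 − 960/77520 = 76560/77520 = 319/323.

319/323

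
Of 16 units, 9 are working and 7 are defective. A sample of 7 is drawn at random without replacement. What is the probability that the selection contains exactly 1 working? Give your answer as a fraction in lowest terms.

63/11440

Total number of selections: C(16,7) = 11440.
Selections with exactly 1 working: choose 1 of the 9 working and 6 of the 7 defective, C(9,1)·C(7,6) = 9·7 = 63.
Probability = 63/11440.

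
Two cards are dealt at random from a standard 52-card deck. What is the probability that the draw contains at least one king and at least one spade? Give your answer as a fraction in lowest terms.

29/442

There are C(52,2) = 1326 possible draws.
By inclusion-exclusion on the complements, draws missing all kings or all spades: C(48,2) + C(39,2) − C(36,2) = 1128 + 741 − 630 = 1239.
So draws with at least one of each: 1326 − 1239 = 87, probability 87/1326 = 29/442.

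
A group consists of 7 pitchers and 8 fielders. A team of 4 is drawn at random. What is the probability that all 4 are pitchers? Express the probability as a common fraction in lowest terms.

1/39

There are C(15,4) = 1365 possible selections.
Selections with all pitchers: C(7,4) = 35.
Probability = 35/1365 = 1/39.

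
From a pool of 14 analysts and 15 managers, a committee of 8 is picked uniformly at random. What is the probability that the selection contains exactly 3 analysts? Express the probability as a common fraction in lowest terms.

Total number of selections: C(29,8) = 4292145.
Selections with exactly 3 analysts: choose 3 of the 14 analysts and 5 of the 15 managers, C(14,3)·C(15,5) = 364·3003 = 1093092.
Probability = 1093092/4292145 = 2548/10005.

2548/10005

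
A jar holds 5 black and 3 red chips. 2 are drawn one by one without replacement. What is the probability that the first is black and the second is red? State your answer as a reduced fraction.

15/56

Multiply the conditional probabilities at each draw: 5/8 · 3/7 = 15/56.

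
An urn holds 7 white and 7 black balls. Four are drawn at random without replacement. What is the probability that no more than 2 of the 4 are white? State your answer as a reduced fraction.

Total selections: C(14,4) = 1001.
Count the complement (more than 2 white): C(7,3)·C(7,1) + C(7,4)·C(7,0) = 245 + 35 = 280.
Probability = 1 − 280/1001 = 721/1001 = 103/143.

103/143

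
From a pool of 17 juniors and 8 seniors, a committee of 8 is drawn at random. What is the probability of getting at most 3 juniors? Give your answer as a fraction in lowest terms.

There are C(25,8) = 1081575 ways to choose the 8.
Favorable selections (at most 3 juniors): C(17,0)·C(8,8) + C(17,1)·C(8,7) + C(17,2)·C(8,6) + C(17,3)·C(8,5) = 1 + 136 + 3808 + 38080 = 42025.
Probability = 42025/1081575 = 1681/43263.

1681/43263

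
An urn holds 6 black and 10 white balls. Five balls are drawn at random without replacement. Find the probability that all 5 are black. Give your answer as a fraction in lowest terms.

1/728

There are C(16,5) = 4368 possible selections.
Selections with all black: C(6,5) = 6.
Probability = 6/4368 = 1/728.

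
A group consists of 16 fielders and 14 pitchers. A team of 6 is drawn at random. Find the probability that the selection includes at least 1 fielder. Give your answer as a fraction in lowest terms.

2164/2175

There are C(30,6) = 593775 ways to choose the 6.
The complement is all 6 are pitchers: C(14,6) = 3003.
Probability = 1 − 3003/593775 = 590772/593775 = 2164/2175.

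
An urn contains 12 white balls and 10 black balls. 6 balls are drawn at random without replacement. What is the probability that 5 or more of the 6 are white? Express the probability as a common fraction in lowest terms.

268/2261

There are C(22,6) = 74613 ways to choose the 6.
Favorable selections (5 or more white): C(12,5)·C(10,1) + C(12,6)·C(10,0) = 7920 + 924 = 8844.
Probability = 8844/74613 = 268/2261.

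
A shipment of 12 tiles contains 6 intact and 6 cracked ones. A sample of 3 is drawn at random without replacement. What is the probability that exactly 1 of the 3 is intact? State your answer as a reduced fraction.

9/22

Total number of selections: C(12,3) = 220.
Selections with exactly 1 intact: choose 1 of the 6 intact and 2 of the 6 cracked, C(6,1)·C(6,2) = 6·15 = 90.
Probability = 90/220 = 9/22.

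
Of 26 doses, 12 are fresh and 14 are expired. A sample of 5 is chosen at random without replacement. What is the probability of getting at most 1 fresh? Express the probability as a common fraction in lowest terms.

49/230

There are C(26,5) = 65780 ways to choose the 5.
Favorable selections (at most 1 fresh): C(12,0)·C(14,5) + C(12,1)·C(14,4) = 2002 + 12012 = 14014.
Probability = 14014/65780 = 49/230.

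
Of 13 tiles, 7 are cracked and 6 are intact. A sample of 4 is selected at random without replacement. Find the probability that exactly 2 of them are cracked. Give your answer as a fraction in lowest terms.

63/143

There are C(13,4) = 715 ways to choose 4 from 13.
Selections with exactly 2 cracked: choose 2 of the 7 cracked and 2 of the 6 intact, C(7,2)·C(6,2) = 21·15 = 315.
Probability = 315/715 = 63/143.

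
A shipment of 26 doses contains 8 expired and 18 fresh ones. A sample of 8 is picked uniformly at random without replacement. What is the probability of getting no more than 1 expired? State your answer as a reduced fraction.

Total selections: C(26,8) = 1562275.
Favorable selections (no more than 1 expired): C(8,0)·C(18,8) + C(8,1)·C(18,7) = 43758 + 254592 = 298350.
Probability = 298350/1562275 = 918/4807.

918/4807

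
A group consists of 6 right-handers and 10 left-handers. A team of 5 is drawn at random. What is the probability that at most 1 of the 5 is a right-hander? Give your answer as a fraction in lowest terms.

9/26

There are C(16,5) = 4368 ways to choose the 5.
Favorable selections (at most 1 right-hander): C(6,0)·C(10,5) + C(6,1)·C(10,4) = 252 + 1260 = 1512.
Probability = 1512/4368 = 9/26.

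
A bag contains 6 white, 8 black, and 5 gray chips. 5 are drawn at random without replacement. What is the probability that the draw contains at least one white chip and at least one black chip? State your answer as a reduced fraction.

130/153

There are C(19,5) = 11628 possible draws.
By inclusion-exclusion on the complements, draws missing all white or all black: C(13,5) + C(11,5) − C(5,5) = 1287 + 462 − 1 = 1748.
So draws with at least one of each: 11628 − 1748 = 9880, probability 9880/11628 = 130/153.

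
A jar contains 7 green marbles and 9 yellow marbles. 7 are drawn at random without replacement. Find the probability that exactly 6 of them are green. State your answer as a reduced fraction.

The sample space is all 7-subsets of the 16: C(16,7) = 11440.
Selections with exactly 6 green: choose 6 of the 7 green and 1 of the 9 yellow, C(7,6)·C(9,1) = 7·9 = 63.
Probability = 63/11440.

63/11440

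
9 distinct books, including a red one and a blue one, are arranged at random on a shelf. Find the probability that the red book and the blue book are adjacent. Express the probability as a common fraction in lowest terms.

2/9

There are 9! = 362880 arrangements.
Treat the red book and the blue book as a block: 8! arrangements of the blocks × 2 orders within the block = 2·40320 = 80640.
Probability = 80640/362880 = 2/9.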